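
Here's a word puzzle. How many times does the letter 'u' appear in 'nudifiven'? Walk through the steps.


Letter 'u' in 'nudifiven': found at position(s) 2 = 1 occurrence(s).

1


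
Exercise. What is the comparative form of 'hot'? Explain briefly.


Apply comparative formation (double final consonant, add -er): 'hot' -> 'hotter'.

hotter


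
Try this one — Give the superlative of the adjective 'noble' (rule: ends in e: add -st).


Apply superlative formation (ends in e: add -st): 'noble' -> 'noblest'.

noblest


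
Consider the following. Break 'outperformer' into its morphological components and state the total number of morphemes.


Step 1: Identify prefix: 'out' (meaning: surpass)
Step 2: Identify root: 'perform'
Step 3: Identify suffix(es): 'er'
Decomposition: out- (prefix: surpass) + perform (root) + -er (suffix: one who)
Total morphemes: 3

3 morphemes (out- (prefix: surpass) + perform (root) + -er (suffix: one who))


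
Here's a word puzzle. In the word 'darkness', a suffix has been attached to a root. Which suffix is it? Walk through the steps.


The word 'darkness' = 'dark' (root) + '-ness' (suffix). The suffix is '-ness'.

ness


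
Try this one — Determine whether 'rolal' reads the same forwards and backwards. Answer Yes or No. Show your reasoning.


Forward: 'rolal'
Reversed: 'lalor'
They differ.

No


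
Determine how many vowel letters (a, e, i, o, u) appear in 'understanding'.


Vowels in 'understanding': u, e, a, i = 4 vowels.

4


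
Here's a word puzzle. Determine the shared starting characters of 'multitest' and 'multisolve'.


Compare from the start: 5 characters match: 'multi'. Mismatch at position 6: 't' vs 's'.

multi


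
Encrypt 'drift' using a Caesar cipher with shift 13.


Shift each letter by 13: d -> q, r -> e, i -> v, f -> s, t -> g. Result: 'qevsg'.

qevsg


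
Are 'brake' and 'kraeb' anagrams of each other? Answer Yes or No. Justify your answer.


Sorted letters of 'brake': 'abekr'
Sorted letters of 'kraeb': 'abekr'
They match.

Yes


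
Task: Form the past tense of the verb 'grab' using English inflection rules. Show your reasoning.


Apply rule: Double final consonant and add -ed. 'grab' becomes 'grabbed'.

grabbed


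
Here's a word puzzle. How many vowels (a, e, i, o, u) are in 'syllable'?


Vowels in 'syllable': a, e = 2 vowels.

2


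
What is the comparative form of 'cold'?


Apply comparative formation (add -er): 'cold' -> 'colder'.

colder


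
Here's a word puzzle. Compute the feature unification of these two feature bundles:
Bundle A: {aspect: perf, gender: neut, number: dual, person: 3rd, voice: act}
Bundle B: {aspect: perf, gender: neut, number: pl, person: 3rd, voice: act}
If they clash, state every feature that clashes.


Compare features:
aspect: A=perf vs B=perf -> unified: perf
gender: A=neut vs B=neut -> unified: neut
number: A=dual vs B=pl -> CLASH
person: A=3rd vs B=3rd -> unified: 3rd
voice: A=act vs B=act -> unified: act
Clash detected on feature 'number' (dual vs pl); unification fails.

CLASH on 'number' (dual vs pl)


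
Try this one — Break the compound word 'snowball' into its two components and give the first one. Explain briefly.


Split 'snowball' into 'snow' + 'ball'. The first part is 'snow'.

snow


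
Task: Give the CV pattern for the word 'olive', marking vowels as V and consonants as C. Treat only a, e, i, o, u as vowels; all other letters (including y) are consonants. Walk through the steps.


Letter mapping: o = V, l = C, i = V, v = C, e = V.

VCVCV


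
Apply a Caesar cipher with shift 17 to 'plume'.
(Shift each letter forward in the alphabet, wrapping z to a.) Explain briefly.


Shift each letter by 17: p -> g, l -> c, u -> l, m -> d, e -> v. Result: 'gcldv'.

gcldv


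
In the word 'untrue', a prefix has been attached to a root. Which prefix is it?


The word 'untrue' = 'un' (prefix) + 'true' (root). The prefix is 'un'.

un


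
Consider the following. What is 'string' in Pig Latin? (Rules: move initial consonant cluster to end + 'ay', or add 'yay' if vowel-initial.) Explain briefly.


'string': move consonant cluster 'str' to end and add 'ay': 'ingstray'.

ingstray


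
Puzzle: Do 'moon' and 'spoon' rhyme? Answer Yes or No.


Rime (stressed vowel + following sounds) of 'moon': -oon = /uːn/
Rime of 'spoon': -oon = /uːn/
/uːn/ and /uːn/ are the same ending sound, so the words rhyme.

Yes


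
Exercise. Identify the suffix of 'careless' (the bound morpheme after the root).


The word 'careless' = 'care' (root) + '-less' (suffix). The suffix is '-less'.

less


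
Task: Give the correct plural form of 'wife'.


Apply rule: Change -fe to -ves. 'wife' becomes 'wives'.

wives


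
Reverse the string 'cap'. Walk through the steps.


Reverse 'cap' character by character: 'pac'.

pac


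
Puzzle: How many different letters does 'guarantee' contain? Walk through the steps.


Unique letters in 'guarantee': {a, e, g, n, r, t, u} = 7 distinct letters.

7


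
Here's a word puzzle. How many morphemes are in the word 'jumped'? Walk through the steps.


Decomposition: jump (root) + -ed (suffix) = 2 morpheme(s)

2 morphemes


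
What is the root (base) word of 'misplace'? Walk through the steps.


Remove prefix 'mis' from 'misplace' to get root 'place'.

place


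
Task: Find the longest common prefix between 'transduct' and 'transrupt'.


Compare from the start: 5 characters match: 'trans'. Mismatch at position 6: 'd' vs 'r'.

trans


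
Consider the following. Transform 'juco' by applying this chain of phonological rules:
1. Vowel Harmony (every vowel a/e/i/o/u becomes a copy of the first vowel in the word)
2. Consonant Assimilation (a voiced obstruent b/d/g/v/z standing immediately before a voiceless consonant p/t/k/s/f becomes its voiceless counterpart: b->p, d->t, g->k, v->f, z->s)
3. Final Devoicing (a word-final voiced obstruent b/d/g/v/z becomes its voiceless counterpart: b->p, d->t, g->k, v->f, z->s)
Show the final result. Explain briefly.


Starting form: 'juco'
Rule 1: Vowel Harmony: all vowels become 'u' (matching first vowel). 'juco' -> 'jucu'
Rule 2: Consonant Assimilation: no voiced obstruent (b/d/g/v/z) stands immediately before a voiceless consonant (p/t/k/s/f). No change.
Rule 3: Final Devoicing: the word ends in the vowel 'u', not a consonant. No change.
Final form: 'jucu'

jucu


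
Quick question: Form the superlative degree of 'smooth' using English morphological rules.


Apply superlative formation (add -est): 'smooth' -> 'smoothest'.

smoothest


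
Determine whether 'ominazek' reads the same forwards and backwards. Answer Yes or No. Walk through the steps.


Forward: 'ominazek'
Reversed: 'kezanimo'
They differ.

No


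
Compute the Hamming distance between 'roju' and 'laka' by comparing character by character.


Alignment:
Position 1: 'r' vs 'l' = DIFFER
Position 2: 'o' vs 'a' = DIFFER
Position 3: 'j' vs 'k' = DIFFER
Position 4: 'u' vs 'a' = DIFFER
Total differences: 4

4


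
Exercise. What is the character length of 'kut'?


Spell out 'kut' and number each letter: k(1), u(2), t(3). Total: 3 letters.

3


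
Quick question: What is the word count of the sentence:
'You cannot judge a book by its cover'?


Split into words: You | cannot | judge | a | book | by | its | cover = 8 words.

8


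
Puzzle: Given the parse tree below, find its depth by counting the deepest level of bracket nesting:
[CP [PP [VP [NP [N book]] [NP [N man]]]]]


Count bracket nesting levels:
'[' at pos 0: depth = 1
'[' at pos 4: depth = 2
'[' at pos 8: depth = 3
'[' at pos 12: depth = 4
'[' at pos 16: depth = 5
'[' at pos 26: depth = 4
'[' at pos 30: depth = 5
Maximum depth reached: 5

5


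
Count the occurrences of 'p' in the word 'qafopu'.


Letter 'p' in 'qafopu': found at position(s) 5 = 1 occurrence(s).

1


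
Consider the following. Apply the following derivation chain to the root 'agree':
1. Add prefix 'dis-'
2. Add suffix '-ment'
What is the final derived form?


Step 1: Add prefix 'dis-' to 'agree' = 'disagree'
Step 2: Add suffix '-ment' to 'disagree' = 'disagreement'

disagreement


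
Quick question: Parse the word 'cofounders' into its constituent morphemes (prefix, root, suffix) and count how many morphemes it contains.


Step 1: Identify prefix: 'co' (meaning: together)
Step 2: Identify root: 'found'
Step 3: Identify suffix(es): 'er, s'
Decomposition: co- (prefix: together) + found (root) + -er (suffix: one who) + -s (plural)
Total morphemes: 4

4 morphemes (co- (prefix: together) + found (root) + -er (suffix: one who) + -s (plural))


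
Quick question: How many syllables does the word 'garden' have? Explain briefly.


Break 'garden' into syllables: gar-den -> gar | den = 2 syllables

2 syllables


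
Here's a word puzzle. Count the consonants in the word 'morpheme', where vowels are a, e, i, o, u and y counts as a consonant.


Consonants in 'morpheme': m, r, p, h, m = 5 consonants.

5


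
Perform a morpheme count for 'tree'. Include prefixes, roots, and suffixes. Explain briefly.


Decomposition: tree (free morpheme) = 1 morpheme(s)

1 morphemes


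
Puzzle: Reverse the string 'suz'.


Reverse 'suz' character by character: 'zus'.

zus


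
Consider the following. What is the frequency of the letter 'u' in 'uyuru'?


Letter 'u' in 'uyuru': found at position(s) 1, 3, 5 = 3 occurrence(s).

3


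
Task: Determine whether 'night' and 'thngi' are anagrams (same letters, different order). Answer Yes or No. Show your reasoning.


Sorted letters of 'night': 'ghint'
Sorted letters of 'thngi': 'ghint'
They match.

Yes


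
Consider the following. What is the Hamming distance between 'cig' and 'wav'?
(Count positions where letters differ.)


Alignment:
Position 1: 'c' vs 'w' = DIFFER
Position 2: 'i' vs 'a' = DIFFER
Position 3: 'g' vs 'v' = DIFFER
Total differences: 3

3


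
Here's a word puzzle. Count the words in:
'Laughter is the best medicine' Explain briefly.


Split into words: Laughter | is | the | best | medicine = 5 words.

5


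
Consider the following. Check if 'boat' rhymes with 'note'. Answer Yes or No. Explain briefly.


Rime (stressed vowel + following sounds) of 'boat': -oat = /oʊt/
Rime of 'note': -ote = /oʊt/
/oʊt/ and /oʊt/ are the same ending sound, so the words rhyme.

Yes


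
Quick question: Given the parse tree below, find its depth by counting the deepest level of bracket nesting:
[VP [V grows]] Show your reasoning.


Count bracket nesting levels:
'[' at pos 0: depth = 1
'[' at pos 4: depth = 2
Maximum depth reached: 2

2


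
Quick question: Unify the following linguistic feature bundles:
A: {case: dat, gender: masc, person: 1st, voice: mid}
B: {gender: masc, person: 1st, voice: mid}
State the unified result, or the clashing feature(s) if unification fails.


Compare features:
case: A=dat vs B=_ -> unified: dat
gender: A=masc vs B=masc -> unified: masc
person: A=1st vs B=1st -> unified: 1st
voice: A=mid vs B=mid -> unified: mid
No clashes found.

Unified: {case: dat, gender: masc, person: 1st, voice: mid}


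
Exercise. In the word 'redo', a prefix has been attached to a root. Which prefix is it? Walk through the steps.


The word 'redo' = 're' (prefix) + 'do' (root). The prefix is 're'.

re


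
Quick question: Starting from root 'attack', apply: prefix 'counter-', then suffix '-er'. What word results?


Step 1: Add prefix 'counter-' to 'attack' = 'counterattack'
Step 2: Add suffix '-er' to 'counterattack' = 'counterattacker'

counterattacker


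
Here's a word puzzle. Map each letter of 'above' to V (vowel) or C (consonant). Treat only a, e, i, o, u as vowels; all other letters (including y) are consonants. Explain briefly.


Letter mapping: a = V, b = C, o = V, v = C, e = V.

VCVCV


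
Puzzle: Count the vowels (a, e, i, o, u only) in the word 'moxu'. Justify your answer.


Vowels in 'moxu': o, u = 2 vowels.

2


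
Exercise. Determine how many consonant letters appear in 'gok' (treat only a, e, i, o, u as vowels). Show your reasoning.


Consonants in 'gok': g, k = 2 consonants.

2


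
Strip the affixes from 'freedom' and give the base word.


Remove suffix '-dom' from 'freedom' to get root 'free'.

free


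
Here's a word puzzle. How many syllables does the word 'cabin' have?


Break 'cabin' into syllables: cab-in -> cab | in = 2 syllables

2 syllables


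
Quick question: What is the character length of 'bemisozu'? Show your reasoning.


Spell out 'bemisozu' and number each letter: b(1), e(2), m(3), i(4), s(5), o(6), z(7), u(8). Total: 8 letters.

8


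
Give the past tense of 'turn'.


Apply rule: Add -ed. 'turn' becomes 'turned'.

turned


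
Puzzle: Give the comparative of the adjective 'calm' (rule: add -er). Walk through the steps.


Apply comparative formation (add -er): 'calm' -> 'calmer'.

calmer


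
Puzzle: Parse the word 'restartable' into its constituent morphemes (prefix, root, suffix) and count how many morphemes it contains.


Step 1: Identify prefix: 're' (meaning: again)
Step 2: Identify root: 'start'
Step 3: Identify suffix(es): 'able'
Decomposition: re- (prefix: again) + start (root) + -able (suffix: capable of)
Total morphemes: 3

3 morphemes (re- (prefix: again) + start (root) + -able (suffix: capable of))


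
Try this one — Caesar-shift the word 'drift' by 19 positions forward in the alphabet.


Shift each letter by 19: d -> w, r -> k, i -> b, f -> y, t -> m. Result: 'wkbym'.

wkbym


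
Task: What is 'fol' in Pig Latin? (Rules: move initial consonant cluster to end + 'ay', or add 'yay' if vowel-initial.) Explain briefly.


'fol': move consonant cluster 'f' to end and add 'ay': 'olfay'.

olfay


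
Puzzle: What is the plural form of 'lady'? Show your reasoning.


Apply rule: Change -y to -ies (consonant + y). 'lady' becomes 'ladies'.

ladies


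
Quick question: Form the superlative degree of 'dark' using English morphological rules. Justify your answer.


Apply superlative formation (add -est): 'dark' -> 'darkest'.

darkest


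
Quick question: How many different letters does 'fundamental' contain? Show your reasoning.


Unique letters in 'fundamental': {a, d, e, f, l, m, n, t, u} = 9 distinct letters.

9


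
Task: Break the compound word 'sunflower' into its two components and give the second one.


Split 'sunflower' into 'sun' + 'flower'. The second part is 'flower'.

flower


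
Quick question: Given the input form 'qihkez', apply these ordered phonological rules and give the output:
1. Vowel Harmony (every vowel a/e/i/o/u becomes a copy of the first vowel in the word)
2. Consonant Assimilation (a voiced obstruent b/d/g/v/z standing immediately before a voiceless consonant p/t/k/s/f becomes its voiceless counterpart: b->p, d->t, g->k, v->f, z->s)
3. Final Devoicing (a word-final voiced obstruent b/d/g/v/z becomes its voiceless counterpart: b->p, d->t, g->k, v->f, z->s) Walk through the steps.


Starting form: 'qihkez'
Rule 1: Vowel Harmony: all vowels become 'i' (matching first vowel). 'qihkez' -> 'qihkiz'
Rule 2: Consonant Assimilation: no voiced obstruent (b/d/g/v/z) stands immediately before a voiceless consonant (p/t/k/s/f). No change.
Rule 3: Final Devoicing: word-final voiced obstruent 'z' becomes voiceless 's'. 'qihkiz' -> 'qihkis'
Final form: 'qihkis'

qihkis


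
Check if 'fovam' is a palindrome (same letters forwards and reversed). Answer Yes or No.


Forward: 'fovam'
Reversed: 'mavof'
They differ.

No


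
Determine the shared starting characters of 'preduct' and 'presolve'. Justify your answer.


Compare from the start: 3 characters match: 'pre'. Mismatch at position 4: 'd' vs 's'.

pre


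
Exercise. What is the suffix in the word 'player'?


The word 'player' = 'play' (root) + '-er' (suffix). The suffix is '-er'.

er


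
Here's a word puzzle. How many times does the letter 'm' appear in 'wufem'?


Letter 'm' in 'wufem': found at position(s) 5 = 1 occurrence(s).

1


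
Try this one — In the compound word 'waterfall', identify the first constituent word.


Split 'waterfall' into 'water' + 'fall'. The first part is 'water'.

water


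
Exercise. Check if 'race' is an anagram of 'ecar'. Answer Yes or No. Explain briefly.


Sorted letters of 'race': 'acer'
Sorted letters of 'ecar': 'acer'
They match.

Yes


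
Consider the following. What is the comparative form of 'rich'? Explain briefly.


Apply comparative formation (add -er): 'rich' -> 'richer'.

richer


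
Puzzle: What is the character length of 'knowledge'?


Spell out 'knowledge' and number each letter: k(1), n(2), o(3), w(4), l(5), e(6), d(7), g(8), e(9). Total: 9 letters.

9


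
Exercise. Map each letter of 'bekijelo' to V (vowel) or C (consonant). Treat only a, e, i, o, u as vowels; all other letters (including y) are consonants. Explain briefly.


Letter mapping: b = C, e = V, k = C, i = V, j = C, e = V, l = C, o = V.

CVCVCVCV


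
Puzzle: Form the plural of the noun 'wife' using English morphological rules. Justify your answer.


Apply rule: Change -fe to -ves. 'wife' becomes 'wives'.

wives


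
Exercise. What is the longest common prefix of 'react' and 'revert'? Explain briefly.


Compare from the start: 2 characters match: 're'. Mismatch at position 3: 'a' vs 'v'.

re


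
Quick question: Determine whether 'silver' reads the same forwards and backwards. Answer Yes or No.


Forward: 'silver'
Reversed: 'revlis'
They differ.

No


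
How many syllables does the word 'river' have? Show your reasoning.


Break 'river' into syllables: riv-er -> riv | er = 2 syllables

2 syllables


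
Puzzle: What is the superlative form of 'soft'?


Apply superlative formation (add -est): 'soft' -> 'softest'.

softest


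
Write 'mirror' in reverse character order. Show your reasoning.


Reverse 'mirror' character by character: 'rorrim'.

rorrim


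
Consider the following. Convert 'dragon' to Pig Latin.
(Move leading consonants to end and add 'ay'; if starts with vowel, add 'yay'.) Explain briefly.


'dragon': move consonant cluster 'dr' to end and add 'ay': 'agondray'.

agondray


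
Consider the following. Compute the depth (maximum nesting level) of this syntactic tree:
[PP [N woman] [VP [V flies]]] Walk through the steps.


Count bracket nesting levels:
'[' at pos 0: depth = 1
'[' at pos 4: depth = 2
'[' at pos 14: depth = 2
'[' at pos 18: depth = 3
Maximum depth reached: 3

3


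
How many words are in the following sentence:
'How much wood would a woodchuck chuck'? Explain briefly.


Split into words: How | much | wood | would | a | woodchuck | chuck = 7 words.

7


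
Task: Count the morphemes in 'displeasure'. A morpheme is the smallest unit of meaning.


Decomposition: dis- (prefix) + please (root) + -ure (suffix) = 3 morpheme(s)

3 morphemes


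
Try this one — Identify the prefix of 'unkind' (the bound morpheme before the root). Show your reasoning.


The word 'unkind' = 'un' (prefix) + 'kind' (root). The prefix is 'un'.

un


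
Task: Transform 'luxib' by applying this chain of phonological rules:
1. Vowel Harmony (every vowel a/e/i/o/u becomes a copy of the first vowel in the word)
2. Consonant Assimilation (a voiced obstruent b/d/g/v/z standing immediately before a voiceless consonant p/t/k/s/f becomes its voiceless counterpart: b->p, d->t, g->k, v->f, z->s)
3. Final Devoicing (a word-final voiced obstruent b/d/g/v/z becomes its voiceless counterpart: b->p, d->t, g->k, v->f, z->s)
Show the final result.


Starting form: 'luxib'
Rule 1: Vowel Harmony: all vowels become 'u' (matching first vowel). 'luxib' -> 'luxub'
Rule 2: Consonant Assimilation: no voiced obstruent (b/d/g/v/z) stands immediately before a voiceless consonant (p/t/k/s/f). No change.
Rule 3: Final Devoicing: word-final voiced obstruent 'b' becomes voiceless 'p'. 'luxub' -> 'luxup'
Final form: 'luxup'

luxup


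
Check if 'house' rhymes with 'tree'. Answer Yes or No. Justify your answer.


Rime (stressed vowel + following sounds) of 'house': -ouse = /aʊs/
Rime of 'tree': -ee = /iː/
/aʊs/ and /iː/ are different ending sounds, so the words do not rhyme.

No


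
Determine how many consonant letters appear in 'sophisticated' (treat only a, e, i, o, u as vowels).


Consonants in 'sophisticated': s, p, h, s, t, c, t, d = 8 consonants.

8


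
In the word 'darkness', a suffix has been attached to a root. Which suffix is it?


The word 'darkness' = 'dark' (root) + '-ness' (suffix). The suffix is '-ness'.

ness


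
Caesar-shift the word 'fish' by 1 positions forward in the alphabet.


Shift each letter by 1: f -> g, i -> j, s -> t, h -> i. Result: 'gjti'.

gjti


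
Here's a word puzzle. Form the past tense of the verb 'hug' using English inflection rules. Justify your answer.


Apply rule: Double final consonant and add -ed. 'hug' becomes 'hugged'.

hugged


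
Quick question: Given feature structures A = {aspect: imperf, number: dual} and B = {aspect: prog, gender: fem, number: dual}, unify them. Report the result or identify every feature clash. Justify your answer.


Compare features:
aspect: A=imperf vs B=prog -> CLASH
gender: A=_ vs B=fem -> unified: fem
number: A=dual vs B=dual -> unified: dual
Clash detected on feature 'aspect' (imperf vs prog); unification fails.

CLASH on 'aspect' (imperf vs prog)


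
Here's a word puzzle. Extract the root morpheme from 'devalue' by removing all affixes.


Remove prefix 'de' from 'devalue' to get root 'value'.

value


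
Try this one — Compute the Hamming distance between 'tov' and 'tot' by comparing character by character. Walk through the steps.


Alignment:
Position 1: 't' vs 't' = match
Position 2: 'o' vs 'o' = match
Position 3: 'v' vs 't' = DIFFER
Total differences: 1

1


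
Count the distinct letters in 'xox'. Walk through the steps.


Unique letters in 'xox': {o, x} = 2 distinct letters.

2


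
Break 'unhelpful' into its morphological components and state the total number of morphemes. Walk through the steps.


Step 1: Identify prefix: 'un' (meaning: not/reverse)
Step 2: Identify root: 'help'
Step 3: Identify suffix(es): 'ful'
Decomposition: un- (prefix: not/reverse) + help (root) + -ful (suffix: full of)
Total morphemes: 3

3 morphemes (un- (prefix: not/reverse) + help (root) + -ful (suffix: full of))


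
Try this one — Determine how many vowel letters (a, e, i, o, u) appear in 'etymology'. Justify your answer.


Vowels in 'etymology': e, o, o = 3 vowels.

3


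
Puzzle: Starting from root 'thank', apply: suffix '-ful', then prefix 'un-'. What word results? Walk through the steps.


Step 1: Add suffix '-ful' to 'thank' = 'thankful'
Step 2: Add prefix 'un-' to 'thankful' = 'unthankful'

unthankful


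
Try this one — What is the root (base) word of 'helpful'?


Remove suffix '-ful' from 'helpful' to get root 'help'.

help


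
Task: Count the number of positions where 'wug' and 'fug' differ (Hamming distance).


Alignment:
Position 1: 'w' vs 'f' = DIFFER
Position 2: 'u' vs 'u' = match
Position 3: 'g' vs 'g' = match
Total differences: 1

1


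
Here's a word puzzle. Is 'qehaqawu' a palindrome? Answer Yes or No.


Forward: 'qehaqawu'
Reversed: 'uwaqaheq'
They differ.

No


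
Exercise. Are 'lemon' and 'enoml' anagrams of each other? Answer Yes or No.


Sorted letters of 'lemon': 'elmno'
Sorted letters of 'enoml': 'elmno'
They match.

Yes


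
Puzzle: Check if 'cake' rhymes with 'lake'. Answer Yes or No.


Rime (stressed vowel + following sounds) of 'cake': -ake = /eɪk/
Rime of 'lake': -ake = /eɪk/
/eɪk/ and /eɪk/ are the same ending sound, so the words rhyme.

Yes


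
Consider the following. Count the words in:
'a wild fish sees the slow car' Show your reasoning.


Split into words: a | wild | fish | sees | the | slow | car = 7 words.

7


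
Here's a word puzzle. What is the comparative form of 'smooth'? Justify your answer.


Apply comparative formation (add -er): 'smooth' -> 'smoother'.

smoother


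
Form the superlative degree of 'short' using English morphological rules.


Apply superlative formation (add -est): 'short' -> 'shortest'.

shortest


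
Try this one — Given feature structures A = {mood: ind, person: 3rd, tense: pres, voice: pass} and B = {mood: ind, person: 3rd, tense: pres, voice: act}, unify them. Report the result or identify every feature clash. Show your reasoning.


Compare features:
mood: A=ind vs B=ind -> unified: ind
person: A=3rd vs B=3rd -> unified: 3rd
tense: A=pres vs B=pres -> unified: pres
voice: A=pass vs B=act -> CLASH
Clash detected on feature 'voice' (pass vs act); unification fails.

CLASH on 'voice' (pass vs act)


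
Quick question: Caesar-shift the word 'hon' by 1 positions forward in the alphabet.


Shift each letter by 1: h -> i, o -> p, n -> o. Result: 'ipo'.

ipo


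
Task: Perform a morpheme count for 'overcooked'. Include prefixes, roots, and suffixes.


Decomposition: over- (prefix) + cook (root) + -ed (suffix) = 3 morpheme(s)

3 morphemes


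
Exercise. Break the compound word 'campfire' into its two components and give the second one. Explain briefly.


Split 'campfire' into 'camp' + 'fire'. The second part is 'fire'.

fire


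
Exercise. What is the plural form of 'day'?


Apply rule: Add -s. 'day' becomes 'days'.

days


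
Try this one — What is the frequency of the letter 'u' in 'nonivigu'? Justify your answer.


Letter 'u' in 'nonivigu': found at position(s) 8 = 1 occurrence(s).

1


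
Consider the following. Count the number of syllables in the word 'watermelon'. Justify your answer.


Break 'watermelon' into syllables: wa-ter-mel-on -> wa | ter | mel | on = 4 syllables

4 syllables


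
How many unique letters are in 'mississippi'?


Unique letters in 'mississippi': {i, m, p, s} = 4 distinct letters.

4


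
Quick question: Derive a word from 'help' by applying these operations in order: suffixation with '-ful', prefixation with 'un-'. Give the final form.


Step 1: Add suffix '-ful' to 'help' = 'helpful'
Step 2: Add prefix 'un-' to 'helpful' = 'unhelpful'

unhelpful


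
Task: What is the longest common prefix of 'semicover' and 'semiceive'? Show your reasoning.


Compare from the start: 5 characters match: 'semic'. Mismatch at position 6: 'o' vs 'e'.

semic


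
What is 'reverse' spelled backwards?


Reverse 'reverse' character by character: 'esrever'.

esrever


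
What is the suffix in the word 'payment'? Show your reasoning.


The word 'payment' = 'pay' (root) + '-ment' (suffix). The suffix is '-ment'.

ment


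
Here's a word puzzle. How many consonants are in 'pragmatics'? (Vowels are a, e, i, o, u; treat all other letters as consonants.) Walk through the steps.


Consonants in 'pragmatics': p, r, g, m, t, c, s = 7 consonants.

7


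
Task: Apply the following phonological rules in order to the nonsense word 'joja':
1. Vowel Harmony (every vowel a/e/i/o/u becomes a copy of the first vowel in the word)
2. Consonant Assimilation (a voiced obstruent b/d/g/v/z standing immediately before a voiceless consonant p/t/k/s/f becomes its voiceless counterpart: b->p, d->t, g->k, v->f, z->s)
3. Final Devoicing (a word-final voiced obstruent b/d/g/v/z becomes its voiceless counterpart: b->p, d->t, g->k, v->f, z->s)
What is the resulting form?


Starting form: 'joja'
Rule 1: Vowel Harmony: all vowels become 'o' (matching first vowel). 'joja' -> 'jojo'
Rule 2: Consonant Assimilation: no voiced obstruent (b/d/g/v/z) stands immediately before a voiceless consonant (p/t/k/s/f). No change.
Rule 3: Final Devoicing: the word ends in the vowel 'o', not a consonant. No change.
Final form: 'jojo'

jojo


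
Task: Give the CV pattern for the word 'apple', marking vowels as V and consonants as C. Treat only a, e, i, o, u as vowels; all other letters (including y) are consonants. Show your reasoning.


Letter mapping: a = V, p = C, p = C, l = C, e = V.

VCCCV


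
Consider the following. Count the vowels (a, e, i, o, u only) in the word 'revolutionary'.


Vowels in 'revolutionary': e, o, u, i, o, a = 6 vowels.

6


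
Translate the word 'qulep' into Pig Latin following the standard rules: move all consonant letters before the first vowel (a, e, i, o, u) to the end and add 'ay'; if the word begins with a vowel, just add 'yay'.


'qulep': move consonant cluster 'q' to end and add 'ay': 'ulepqay'.

ulepqay


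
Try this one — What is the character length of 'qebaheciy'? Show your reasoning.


Spell out 'qebaheciy' and number each letter: q(1), e(2), b(3), a(4), h(5), e(6), c(7), i(8), y(9). Total: 9 letters.

9


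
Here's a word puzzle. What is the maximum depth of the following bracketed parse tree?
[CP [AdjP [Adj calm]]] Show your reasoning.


Count bracket nesting levels:
'[' at pos 0: depth = 1
'[' at pos 4: depth = 2
'[' at pos 10: depth = 3
Maximum depth reached: 3

3


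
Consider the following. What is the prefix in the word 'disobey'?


The word 'disobey' = 'dis' (prefix) + 'obey' (root). The prefix is 'dis'.

dis


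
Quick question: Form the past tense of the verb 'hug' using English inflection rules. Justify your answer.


Apply rule: Double final consonant and add -ed. 'hug' becomes 'hugged'.

hugged


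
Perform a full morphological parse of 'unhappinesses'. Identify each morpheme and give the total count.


Step 1: Identify prefix: 'un' (meaning: not/reverse)
Step 2: Identify root: 'happy'
Step 3: Identify suffix(es): 'ness, es'
Decomposition: un- (prefix: not/reverse) + happy (root) + -ness (suffix: state of) + -es (plural)
Total morphemes: 4

4 morphemes (un- (prefix: not/reverse) + happy (root) + -ness (suffix: state of) + -es (plural))


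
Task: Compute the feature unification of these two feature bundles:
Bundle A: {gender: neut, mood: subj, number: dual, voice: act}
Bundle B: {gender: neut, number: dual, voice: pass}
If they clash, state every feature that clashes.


Compare features:
gender: A=neut vs B=neut -> unified: neut
mood: A=subj vs B=_ -> unified: subj
number: A=dual vs B=dual -> unified: dual
voice: A=act vs B=pass -> CLASH
Clash detected on feature 'voice' (act vs pass); unification fails.

CLASH on 'voice' (act vs pass)


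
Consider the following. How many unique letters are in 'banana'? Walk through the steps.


Unique letters in 'banana': {a, b, n} = 3 distinct letters.

3


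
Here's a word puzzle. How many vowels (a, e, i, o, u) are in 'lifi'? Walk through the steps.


Vowels in 'lifi': i, i = 2 vowels.

2


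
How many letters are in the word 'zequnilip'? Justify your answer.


Spell out 'zequnilip' and number each letter: z(1), e(2), q(3), u(4), n(5), i(6), l(7), i(8), p(9). Total: 9 letters.

9


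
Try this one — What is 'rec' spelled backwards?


Reverse 'rec' character by character: 'cer'.

cer


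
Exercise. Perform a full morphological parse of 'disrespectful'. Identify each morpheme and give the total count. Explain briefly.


Step 1: Identify prefix: 'dis' (meaning: not/apart)
Step 2: Identify root: 'respect'
Step 3: Identify suffix(es): 'ful'
Decomposition: dis- (prefix: not/apart) + respect (root) + -ful (suffix: full of)
Total morphemes: 3

3 morphemes (dis- (prefix: not/apart) + respect (root) + -ful (suffix: full of))


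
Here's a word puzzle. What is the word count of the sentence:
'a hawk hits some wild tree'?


Split into words: a | hawk | hits | some | wild | tree = 6 words.

6


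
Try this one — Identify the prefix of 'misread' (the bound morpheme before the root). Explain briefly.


The word 'misread' = 'mis' (prefix) + 'read' (root). The prefix is 'mis'.

mis


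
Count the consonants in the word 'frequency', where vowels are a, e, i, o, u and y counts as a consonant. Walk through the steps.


Consonants in 'frequency': f, r, q, n, c, y = 6 consonants.

6


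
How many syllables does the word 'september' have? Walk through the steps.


Break 'september' into syllables: sep-tem-ber -> sep | tem | ber = 3 syllables

3 syllables


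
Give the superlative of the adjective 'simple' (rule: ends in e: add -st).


Apply superlative formation (ends in e: add -st): 'simple' -> 'simplest'.

simplest


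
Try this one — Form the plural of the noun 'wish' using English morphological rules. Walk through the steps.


Apply rule: Add -es (sibilant/fricative ending). 'wish' becomes 'wishes'.

wishes


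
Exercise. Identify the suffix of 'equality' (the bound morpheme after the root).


The word 'equality' = 'equal' (root) + '-ity' (suffix). The suffix is '-ity'.

ity


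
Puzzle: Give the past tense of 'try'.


Apply rule: Change -y to -ied. 'try' becomes 'tried'.

tried


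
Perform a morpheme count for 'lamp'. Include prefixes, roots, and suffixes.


Decomposition: lamp (free morpheme) = 1 morpheme(s)

1 morphemes


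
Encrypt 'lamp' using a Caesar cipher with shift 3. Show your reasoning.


Shift each letter by 3: l -> o, a -> d, m -> p, p -> s. Result: 'odps'.

odps


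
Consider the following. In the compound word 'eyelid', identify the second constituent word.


Split 'eyelid' into 'eye' + 'lid'. The second part is 'lid'.

lid


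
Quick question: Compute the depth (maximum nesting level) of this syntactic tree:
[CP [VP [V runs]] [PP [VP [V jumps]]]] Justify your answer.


Count bracket nesting levels:
'[' at pos 0: depth = 1
'[' at pos 4: depth = 2
'[' at pos 8: depth = 3
'[' at pos 18: depth = 2
'[' at pos 22: depth = 3
'[' at pos 26: depth = 4
Maximum depth reached: 4

4


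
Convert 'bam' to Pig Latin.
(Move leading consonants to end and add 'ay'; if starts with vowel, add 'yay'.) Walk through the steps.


'bam': move consonant cluster 'b' to end and add 'ay': 'ambay'.

ambay


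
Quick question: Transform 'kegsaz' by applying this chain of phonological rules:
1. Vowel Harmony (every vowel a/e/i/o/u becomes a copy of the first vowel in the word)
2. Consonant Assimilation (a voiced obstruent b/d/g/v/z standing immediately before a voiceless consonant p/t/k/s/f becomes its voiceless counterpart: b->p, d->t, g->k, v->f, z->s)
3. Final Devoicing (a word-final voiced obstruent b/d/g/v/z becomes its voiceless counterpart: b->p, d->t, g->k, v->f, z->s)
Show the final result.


Starting form: 'kegsaz'
Rule 1: Vowel Harmony: all vowels become 'e' (matching first vowel). 'kegsaz' -> 'kegsez'
Rule 2: Consonant Assimilation: voiced obstruent before voiceless consonant becomes voiceless ('gs' -> 'ks'). 'kegsez' -> 'keksez'
Rule 3: Final Devoicing: word-final voiced obstruent 'z' becomes voiceless 's'. 'keksez' -> 'kekses'
Final form: 'kekses'

kekses


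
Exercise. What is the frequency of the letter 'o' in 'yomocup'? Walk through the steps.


Letter 'o' in 'yomocup': found at position(s) 2, 4 = 2 occurrence(s).

2


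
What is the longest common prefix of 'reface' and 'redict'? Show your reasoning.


Compare from the start: 2 characters match: 're'. Mismatch at position 3: 'f' vs 'd'.

re


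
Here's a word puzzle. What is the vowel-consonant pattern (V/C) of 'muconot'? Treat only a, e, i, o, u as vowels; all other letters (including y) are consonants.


Letter mapping: m = C, u = V, c = C, o = V, n = C, o = V, t = C.

CVCVCVC


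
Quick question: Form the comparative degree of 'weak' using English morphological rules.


Apply comparative formation (add -er): 'weak' -> 'weaker'.

weaker


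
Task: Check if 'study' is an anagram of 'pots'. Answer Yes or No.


Sorted letters of 'study': 'dstuy'
Sorted letters of 'pots': 'opst'
They do not match.

No


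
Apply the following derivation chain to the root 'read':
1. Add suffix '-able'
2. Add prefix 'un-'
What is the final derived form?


Step 1: Add suffix '-able' to 'read' = 'readable'
Step 2: Add prefix 'un-' to 'readable' = 'unreadable'

unreadable


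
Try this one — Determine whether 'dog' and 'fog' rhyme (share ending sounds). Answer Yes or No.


Rime (stressed vowel + following sounds) of 'dog': -og = /ɒg/
Rime of 'fog': -og = /ɒg/
/ɒg/ and /ɒg/ are the same ending sound, so the words rhyme.

Yes


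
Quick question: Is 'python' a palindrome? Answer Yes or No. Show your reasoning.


Forward: 'python'
Reversed: 'nohtyp'
They differ.

No


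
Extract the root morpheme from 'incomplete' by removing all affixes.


Remove prefix 'in' from 'incomplete' to get root 'complete'.

complete


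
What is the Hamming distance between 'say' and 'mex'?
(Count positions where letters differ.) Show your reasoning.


Alignment:
Position 1: 's' vs 'm' = DIFFER
Position 2: 'a' vs 'e' = DIFFER
Position 3: 'y' vs 'x' = DIFFER
Total differences: 3

3


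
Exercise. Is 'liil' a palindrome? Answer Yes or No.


Forward: 'liil'
Reversed: 'liil'
They are identical.

Yes


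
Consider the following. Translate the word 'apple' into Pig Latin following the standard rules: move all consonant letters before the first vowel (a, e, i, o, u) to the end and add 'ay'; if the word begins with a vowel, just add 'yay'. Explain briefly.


'apple' starts with a vowel, so add 'yay': 'appleyay'.

appleyay


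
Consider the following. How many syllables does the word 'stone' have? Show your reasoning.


Break 'stone' into syllables: stone -> stone = 1 syllable

1 syllable


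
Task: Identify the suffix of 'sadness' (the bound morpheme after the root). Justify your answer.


The word 'sadness' = 'sad' (root) + '-ness' (suffix). The suffix is '-ness'.

ness


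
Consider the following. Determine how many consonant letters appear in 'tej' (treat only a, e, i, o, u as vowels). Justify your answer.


Consonants in 'tej': t, j = 2 consonants.

2


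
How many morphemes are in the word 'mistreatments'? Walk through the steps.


Decomposition: mis- (prefix) + treat (root) + -ment (suffix) + -s (plural) = 4 morpheme(s)

4 morphemes


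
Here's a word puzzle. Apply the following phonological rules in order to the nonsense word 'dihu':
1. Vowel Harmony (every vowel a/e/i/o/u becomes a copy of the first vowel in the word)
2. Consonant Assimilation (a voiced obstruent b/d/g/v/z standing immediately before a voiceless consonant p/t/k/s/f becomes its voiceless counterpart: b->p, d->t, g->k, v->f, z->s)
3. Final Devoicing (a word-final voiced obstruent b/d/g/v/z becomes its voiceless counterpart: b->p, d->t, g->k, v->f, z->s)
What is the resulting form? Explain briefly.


Starting form: 'dihu'
Rule 1: Vowel Harmony: all vowels become 'i' (matching first vowel). 'dihu' -> 'dihi'
Rule 2: Consonant Assimilation: no voiced obstruent (b/d/g/v/z) stands immediately before a voiceless consonant (p/t/k/s/f). No change.
Rule 3: Final Devoicing: the word ends in the vowel 'i', not a consonant. No change.
Final form: 'dihi'

dihi


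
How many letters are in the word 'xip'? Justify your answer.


Spell out 'xip' and number each letter: x(1), i(2), p(3). Total: 3 letters.

3


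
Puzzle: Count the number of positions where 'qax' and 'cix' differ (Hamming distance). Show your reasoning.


Alignment:
Position 1: 'q' vs 'c' = DIFFER
Position 2: 'a' vs 'i' = DIFFER
Position 3: 'x' vs 'x' = match
Total differences: 2

2


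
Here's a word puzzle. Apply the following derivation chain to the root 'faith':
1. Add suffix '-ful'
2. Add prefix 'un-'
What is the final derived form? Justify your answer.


Step 1: Add suffix '-ful' to 'faith' = 'faithful'
Step 2: Add prefix 'un-' to 'faithful' = 'unfaithful'

unfaithful
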